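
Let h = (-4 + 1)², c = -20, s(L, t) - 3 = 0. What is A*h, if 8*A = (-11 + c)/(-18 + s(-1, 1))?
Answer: 93/40 ≈ 2.3250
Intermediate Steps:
s(L, t) = 3 (s(L, t) = 3 + 0 = 3)
h = 9 (h = (-3)² = 9)
A = 31/120 (A = ((-11 - 20)/(-18 + 3))/8 = (-31/(-15))/8 = (-31*(-1/15))/8 = (⅛)*(31/15) = 31/120 ≈ 0.25833)
A*h = (31/120)*9 = 93/40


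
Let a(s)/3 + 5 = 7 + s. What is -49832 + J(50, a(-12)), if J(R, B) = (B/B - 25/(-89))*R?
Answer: -4429348/89 ≈ -49768.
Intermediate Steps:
a(s) = 6 + 3*s (a(s) = -15 + 3*(7 + s) = -15 + (21 + 3*s) = 6 + 3*s)
J(R, B) = 114*R/89 (J(R, B) = (1 - 25*(-1/89))*R = (1 + 25/89)*R = 114*R/89)
-49832 + J(50, a(-12)) = -49832 + (114/89)*50 = -49832 + 5700/89 = -4429348/89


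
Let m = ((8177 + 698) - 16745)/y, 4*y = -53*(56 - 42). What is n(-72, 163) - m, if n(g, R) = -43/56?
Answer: -128199/2968 ≈ -43.194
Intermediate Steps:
y = -371/2 (y = (-53*(56 - 42))/4 = (-53*14)/4 = (¼)*(-742) = -371/2 ≈ -185.50)
n(g, R) = -43/56 (n(g, R) = -43*1/56 = -43/56)
m = 15740/371 (m = ((8177 + 698) - 16745)/(-371/2) = (8875 - 16745)*(-2/371) = -7870*(-2/371) = 15740/371 ≈ 42.426)
n(-72, 163) - m = -43/56 - 1*15740/371 = -43/56 - 15740/371 = -128199/2968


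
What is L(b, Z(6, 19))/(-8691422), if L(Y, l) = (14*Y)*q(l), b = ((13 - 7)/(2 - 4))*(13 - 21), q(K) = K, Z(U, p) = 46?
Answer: -7728/4345711 ≈ -0.0017783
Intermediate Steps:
b = 24 (b = (6/(-2))*(-8) = (6*(-½))*(-8) = -3*(-8) = 24)
L(Y, l) = 14*Y*l (L(Y, l) = (14*Y)*l = 14*Y*l)
L(b, Z(6, 19))/(-8691422) = (14*24*46)/(-8691422) = 15456*(-1/8691422) = -7728/4345711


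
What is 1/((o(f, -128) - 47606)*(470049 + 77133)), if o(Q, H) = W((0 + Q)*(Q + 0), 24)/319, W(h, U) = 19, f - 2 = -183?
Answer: -319/8309667270690 ≈ -3.8389e-11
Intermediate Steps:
f = -181 (f = 2 - 183 = -181)
o(Q, H) = 19/319
1/((o(f, -128) - 47606)*(470049 + 77133)) = 1/((19/319 - 47606)*(470049 + 77133)) = 1/(-15186295/319*547182) = 1/(-8309667270690/319) = -319/8309667270690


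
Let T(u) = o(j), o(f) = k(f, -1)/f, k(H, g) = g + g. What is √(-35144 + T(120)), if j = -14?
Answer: I*√1722049/7 ≈ 187.47*I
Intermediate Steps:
k(H, g) = 2*g
o(f) = -2/f (o(f) = (2*(-1))/f = -2/f)
T(u) = ⅐ (T(u) = -2/(-14) = -2*(-1/14) = ⅐)
√(-35144 + T(120)) = √(-35144 + ⅐) = √(-246007/7) = I*√1722049/7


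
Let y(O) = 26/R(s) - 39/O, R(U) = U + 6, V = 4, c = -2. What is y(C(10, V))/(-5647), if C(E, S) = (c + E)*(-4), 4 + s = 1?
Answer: -949/542112 ≈ -0.0017506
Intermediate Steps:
s = -3 (s = -4 + 1 = -3)
R(U) = 6 + U
C(E, S) = 8 - 4*E (C(E, S) = (-2 + E)*(-4) = 8 - 4*E)
y(O) = 26/3 - 39/O (y(O) = 26/(6 - 3) - 39/O = 26/3 - 39/O)
y(C(10, V))/(-5647) = (26/3 - 39/(8 - 4*10))/(-5647) = (26/3 - 39/(8 - 40))*(-1/5647) = (26/3 - 39/(-32))*(-1/5647) = (26/3 - 39*(-1/32))*(-1/5647) = (26/3 + 39/32)*(-1/5647) = (949/96)*(-1/5647) = -949/542112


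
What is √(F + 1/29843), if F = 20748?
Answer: √18478265287295/29843 ≈ 144.04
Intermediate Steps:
√(F + 1/29843) = √(20748 + 1/29843) = √(619182565/29843) = √18478265287295/29843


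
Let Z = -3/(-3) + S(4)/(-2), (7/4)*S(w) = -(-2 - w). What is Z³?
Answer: -125/343 ≈ -0.36443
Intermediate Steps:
S(w) = 8/7 + 4*w/7 (S(w) = 4*(-(-2 - w))/7 = 4*(2 + w)/7 = 8/7 + 4*w/7)
Z = -5/7 (Z = -3/(-3) + (8/7 + (4/7)*4)/(-2) = -3*(-⅓) + (8/7 + 16/7)*(-½) = 1 + (24/7)*(-½) = 1 - 12/7 = -5/7 ≈ -0.71429)
Z³ = (-5/7)³ = -125/343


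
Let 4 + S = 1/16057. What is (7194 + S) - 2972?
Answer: 67728427/16057 ≈ 4218.0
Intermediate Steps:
S = -64227/16057 (S = -4 + 1/16057 = -64227/16057 ≈ -3.9999)
(7194 + S) - 2972 = (7194 - 64227/16057) - 2972 = 115449831/16057 - 2972 = 67728427/16057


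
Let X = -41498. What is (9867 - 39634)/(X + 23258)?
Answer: 29767/18240 ≈ 1.6320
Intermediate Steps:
(9867 - 39634)/(X + 23258) = (9867 - 39634)/(-41498 + 23258) = -29767/(-18240) = -29767*(-1/18240) = 29767/18240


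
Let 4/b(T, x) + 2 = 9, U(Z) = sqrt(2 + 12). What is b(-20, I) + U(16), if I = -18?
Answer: 4/7 + sqrt(14) ≈ 4.3131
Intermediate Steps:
U(Z) = sqrt(14)
b(T, x) = 4/7 (b(T, x) = 4/(-2 + 9) = 4/7)
b(-20, I) + U(16) = 4/7 + sqrt(14)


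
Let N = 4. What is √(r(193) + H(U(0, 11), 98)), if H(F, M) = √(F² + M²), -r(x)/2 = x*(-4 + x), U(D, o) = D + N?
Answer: √(-72954 + 2*√2405) ≈ 269.92*I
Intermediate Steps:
U(D, o) = 4 + D (U(D, o) = D + 4 = 4 + D)
r(x) = -2*x*(-4 + x)
√(r(193) + H(U(0, 11), 98)) = √(2*193*(4 - 1*193) + √((4 + 0)² + 98²)) = √(2*193*(4 - 193) + √(4² + 9604)) = √(2*193*(-189) + √(16 + 9604)) = √(-72954 + √9620) = √(-72954 + 2*√2405)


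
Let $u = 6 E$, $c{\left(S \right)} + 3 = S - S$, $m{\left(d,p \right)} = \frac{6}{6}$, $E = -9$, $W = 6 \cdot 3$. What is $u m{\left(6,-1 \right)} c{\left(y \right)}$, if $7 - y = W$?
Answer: $162$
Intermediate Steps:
$W = 18$
$m{\left(d,p \right)} = 1$ ($m{\left(d,p \right)} = 6 \cdot \frac{1}{6} = 1$)
$y = -11$ ($y = 7 - 18 = -11$)
$c{\left(S \right)} = -3$ ($c{\left(S \right)} = -3 + \left(S - S\right) = -3 + 0 = -3$)
$u = -54$ ($u = 6 \left(-9\right) = -54$)
$u m{\left(6,-1 \right)} c{\left(y \right)} = \left(-54\right) 1 \left(-3\right) = \left(-54\right) \left(-3\right) = 162$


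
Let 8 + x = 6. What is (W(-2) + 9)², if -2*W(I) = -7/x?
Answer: 841/16 ≈ 52.563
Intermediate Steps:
x = -2 (x = -8 + 6 = -2)
W(I) = -7/4 (W(I) = -(-7)/(2*(-2)) = -(-7)*(-1)/(2*2) = -½*7/2 = -7/4)
(W(-2) + 9)² = (-7/4 + 9)² = (29/4)² = 841/16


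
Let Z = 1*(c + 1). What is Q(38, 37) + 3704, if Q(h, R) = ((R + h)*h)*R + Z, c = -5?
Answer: 109150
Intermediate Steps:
Z = -4 (Z = 1*(-5 + 1) = 1*(-4) = -4)
Q(h, R) = -4 + R*h*(R + h) (Q(h, R) = ((R + h)*h)*R - 4 = (h*(R + h))*R - 4 = R*h*(R + h) - 4 = -4 + R*h*(R + h))
Q(38, 37) + 3704 = (-4 + 37*38**2 + 38*37**2) + 3704 = (-4 + 37*1444 + 38*1369) + 3704 = (-4 + 53428 + 52022) + 3704 = 105446 + 3704 = 109150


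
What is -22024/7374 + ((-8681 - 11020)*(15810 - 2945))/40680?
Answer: -20776233887/3333048 ≈ -6233.4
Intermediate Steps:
-22024/7374 + ((-8681 - 11020)*(15810 - 2945))/40680 = -22024*1/7374 - 19701*12865*(1/40680) = -11012/3687 - 253453365*1/40680 = -11012/3687 - 5632297/904 = -20776233887/3333048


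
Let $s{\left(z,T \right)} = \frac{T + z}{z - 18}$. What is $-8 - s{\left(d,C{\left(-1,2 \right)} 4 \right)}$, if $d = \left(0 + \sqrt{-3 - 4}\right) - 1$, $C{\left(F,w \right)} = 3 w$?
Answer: $- \frac{1257}{184} + \frac{21 i \sqrt{7}}{184} \approx -6.8315 + 0.30196 i$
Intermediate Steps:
$d = -1 + i \sqrt{7}$ ($d = \left(0 + \sqrt{-7}\right) - 1 = \left(0 + i \sqrt{7}\right) - 1 = i \sqrt{7} - 1 = -1 + i \sqrt{7} \approx -1.0 + 2.6458 i$)
$s{\left(z,T \right)} = \frac{T + z}{-18 + z}$
$-8 - s{\left(d,C{\left(-1,2 \right)} 4 \right)} = -8 - \frac{3 \cdot 2 \cdot 4 - \left(1 - i \sqrt{7}\right)}{-18 - \left(1 - i \sqrt{7}\right)} = -8 - \frac{6 \cdot 4 - \left(1 - i \sqrt{7}\right)}{-19 + i \sqrt{7}} = -8 - \frac{24 - \left(1 - i \sqrt{7}\right)}{-19 + i \sqrt{7}} = -8 - \frac{23 + i \sqrt{7}}{-19 + i \sqrt{7}}$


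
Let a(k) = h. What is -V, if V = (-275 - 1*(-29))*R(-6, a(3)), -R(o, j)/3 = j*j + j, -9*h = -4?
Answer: -4264/9 ≈ -473.78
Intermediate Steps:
h = 4/9 (h = -⅑*(-4) = 4/9 ≈ 0.44444)
a(k) = 4/9
R(o, j) = -3*j - 3*j² (R(o, j) = -3*(j*j + j) = -3*(j² + j) = -3*(j + j²) = -3*j - 3*j²)
V = 4264/9 (V = (-275 - 1*(-29))*(-3*4/9*(1 + 4/9)) = (-275 + 29)*(-3*4/9*13/9) = -246*(-52/27) = 4264/9 ≈ 473.78)
-V = -1*4264/9 = -4264/9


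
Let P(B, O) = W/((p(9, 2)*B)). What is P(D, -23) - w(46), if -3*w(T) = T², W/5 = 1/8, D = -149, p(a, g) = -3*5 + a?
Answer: 5044549/7152 ≈ 705.33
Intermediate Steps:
p(a, g) = -15 + a
W = 5/8 ≈ 0.62500
P(B, O) = -5/(48*B) (P(B, O) = 5/(8*(((-15 + 9)*B))) = 5/(8*((-6*B))) = 5*(-1/(6*B))/8 = -5/(48*B))
w(T) = -T²/3
P(D, -23) - w(46) = -5/48/(-149) - (-1)*46²/3 = -5/48*(-1/149) - (-1)*2116/3 = 5/7152 - 1*(-2116/3) = 5/7152 + 2116/3 = 5044549/7152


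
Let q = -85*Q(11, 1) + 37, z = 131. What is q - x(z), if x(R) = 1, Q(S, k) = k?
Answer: -49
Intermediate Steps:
q = -48 (q = -85*1 + 37 = -85 + 37 = -48)
q - x(z) = -48 - 1*1 = -48 - 1 = -49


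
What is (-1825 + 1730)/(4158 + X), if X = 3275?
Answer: -95/7433 ≈ -0.012781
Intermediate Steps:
(-1825 + 1730)/(4158 + X) = (-1825 + 1730)/(4158 + 3275) = -95/7433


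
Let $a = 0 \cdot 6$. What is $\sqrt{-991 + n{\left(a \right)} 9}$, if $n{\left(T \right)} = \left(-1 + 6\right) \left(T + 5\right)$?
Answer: $i \sqrt{766} \approx 27.677 i$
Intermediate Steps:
$a = 0$
$n{\left(T \right)} = 25 + 5 T$ ($n{\left(T \right)} = 5 \left(5 + T\right) = 25 + 5 T$)
$\sqrt{-991 + n{\left(a \right)} 9} = \sqrt{-991 + \left(25 + 5 \cdot 0\right) 9} = \sqrt{-991 + \left(25 + 0\right) 9} = \sqrt{-991 + 25 \cdot 9} = \sqrt{-991 + 225} = \sqrt{-766} = i \sqrt{766}$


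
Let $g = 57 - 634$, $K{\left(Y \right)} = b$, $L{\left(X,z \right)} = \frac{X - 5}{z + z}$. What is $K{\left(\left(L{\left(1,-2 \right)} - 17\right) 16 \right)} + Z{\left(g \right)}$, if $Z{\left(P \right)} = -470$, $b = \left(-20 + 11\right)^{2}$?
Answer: $-389$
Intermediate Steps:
$b = 81$ ($b = \left(-9\right)^{2} = 81$)
$L{\left(X,z \right)} = \frac{-5 + X}{2 z}$
$K{\left(Y \right)} = 81$
$g = -577$
$K{\left(\left(L{\left(1,-2 \right)} - 17\right) 16 \right)} + Z{\left(g \right)} = 81 - 470 = -389$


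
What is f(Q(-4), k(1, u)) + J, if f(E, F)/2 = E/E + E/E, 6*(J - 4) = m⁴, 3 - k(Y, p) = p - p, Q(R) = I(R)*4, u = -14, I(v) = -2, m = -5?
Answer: 673/6 ≈ 112.17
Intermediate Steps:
Q(R) = -8 (Q(R) = -2*4 = -8)
k(Y, p) = 3 (k(Y, p) = 3 - (p - p) = 3 - 1*0 = 3 + 0 = 3)
J = 649/6 (J = 4 + (⅙)*(-5)⁴ = 4 + (⅙)*625 = 4 + 625/6 = 649/6 ≈ 108.17)
f(E, F) = 4 (f(E, F) = 2*(E/E + E/E) = 2*(1 + 1) = 2*2 = 4)
f(Q(-4), k(1, u)) + J = 4 + 649/6 = 673/6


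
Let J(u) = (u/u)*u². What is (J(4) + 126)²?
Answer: 20164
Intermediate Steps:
J(u) = u² (J(u) = 1*u² = u²)
(J(4) + 126)² = (4² + 126)² = (16 + 126)² = 142² = 20164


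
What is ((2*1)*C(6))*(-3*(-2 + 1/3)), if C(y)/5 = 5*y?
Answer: 1500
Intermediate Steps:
C(y) = 25*y (C(y) = 5*(5*y) = 25*y)
((2*1)*C(6))*(-3*(-2 + 1/3)) = ((2*1)*(25*6))*(-3*(-2 + 1/3)) = (2*150)*(-3*(-2 + 1/3)) = 300*(-3*(-5/3)) = 300*5 = 1500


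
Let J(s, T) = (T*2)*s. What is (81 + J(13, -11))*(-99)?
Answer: 20295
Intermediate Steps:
J(s, T) = 2*T*s (J(s, T) = (2*T)*s = 2*T*s)
(81 + J(13, -11))*(-99) = (81 + 2*(-11)*13)*(-99) = (81 - 286)*(-99) = -205*(-99) = 20295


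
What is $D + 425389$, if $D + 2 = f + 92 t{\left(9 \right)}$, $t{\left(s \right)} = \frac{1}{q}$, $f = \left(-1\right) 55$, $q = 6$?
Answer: $\frac{1276042}{3} \approx 4.2535 \cdot 10^{5}$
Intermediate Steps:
$f = -55$
$t{\left(s \right)} = \frac{1}{6}$
$D = - \frac{125}{3}$ ($D = -2 + \left(-55 + 92 \cdot \frac{1}{6}\right) = -2 + \left(-55 + \frac{46}{3}\right) = -2 - \frac{119}{3} = - \frac{125}{3} \approx -41.667$)
$D + 425389 = - \frac{125}{3} + 425389 = \frac{1276042}{3}$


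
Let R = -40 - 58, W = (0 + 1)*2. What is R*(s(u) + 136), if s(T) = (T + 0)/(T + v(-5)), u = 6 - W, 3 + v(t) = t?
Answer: -13230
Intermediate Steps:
v(t) = -3 + t
W = 2 (W = 1*2 = 2)
u = 4 (u = 6 - 1*2 = 6 - 2 = 4)
s(T) = T/(-8 + T) (s(T) = (T + 0)/(T + (-3 - 5)) = T/(T - 8) = T/(-8 + T))
R = -98
R*(s(u) + 136) = -98*(4/(-8 + 4) + 136) = -98*(4/(-4) + 136) = -98*(4*(-1/4) + 136) = -98*(-1 + 136) = -98*135 = -13230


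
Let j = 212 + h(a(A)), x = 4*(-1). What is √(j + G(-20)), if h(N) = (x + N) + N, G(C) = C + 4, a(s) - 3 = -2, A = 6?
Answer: √194 ≈ 13.928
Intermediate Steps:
a(s) = 1 (a(s) = 3 - 2 = 1)
G(C) = 4 + C
x = -4
h(N) = -4 + 2*N (h(N) = (-4 + N) + N = -4 + 2*N)
j = 210 (j = 212 + (-4 + 2*1) = 212 + (-4 + 2) = 212 - 2 = 210)
√(j + G(-20)) = √(210 + (4 - 20)) = √(210 - 16) = √194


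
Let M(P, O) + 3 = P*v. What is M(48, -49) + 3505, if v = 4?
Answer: 3694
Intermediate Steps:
M(P, O) = -3 + 4*P (M(P, O) = -3 + P*4 = -3 + 4*P)
M(48, -49) + 3505 = (-3 + 4*48) + 3505 = (-3 + 192) + 3505 = 189 + 3505 = 3694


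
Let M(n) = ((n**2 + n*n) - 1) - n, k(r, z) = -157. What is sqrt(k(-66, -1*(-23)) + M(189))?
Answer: sqrt(71095) ≈ 266.64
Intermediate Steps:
M(n) = -1 - n + 2*n**2 (M(n) = ((n**2 + n**2) - 1) - n = (2*n**2 - 1) - n = (-1 + 2*n**2) - n = -1 - n + 2*n**2)
sqrt(k(-66, -1*(-23)) + M(189)) = sqrt(-157 + (-1 - 1*189 + 2*189**2)) = sqrt(-157 + (-1 - 189 + 2*35721)) = sqrt(-157 + (-1 - 189 + 71442)) = sqrt(-157 + 71252) = sqrt(71095)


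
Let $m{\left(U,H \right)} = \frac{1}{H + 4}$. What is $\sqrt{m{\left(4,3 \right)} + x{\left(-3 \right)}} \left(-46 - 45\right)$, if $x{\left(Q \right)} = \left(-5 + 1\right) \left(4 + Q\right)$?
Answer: $- 39 i \sqrt{21} \approx - 178.72 i$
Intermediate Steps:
$x{\left(Q \right)} = -16 - 4 Q$ ($x{\left(Q \right)} = - 4 \left(4 + Q\right) = -16 - 4 Q$)
$m{\left(U,H \right)} = \frac{1}{4 + H}$
$\sqrt{m{\left(4,3 \right)} + x{\left(-3 \right)}} \left(-46 - 45\right) = \sqrt{\frac{1}{4 + 3} - 4} \left(-46 - 45\right) = \sqrt{\frac{1}{7} + \left(-16 + 12\right)} \left(-91\right) = \sqrt{\frac{1}{7} - 4} \left(-91\right) = \sqrt{- \frac{27}{7}} \left(-91\right) = \frac{3 i \sqrt{21}}{7} \left(-91\right) = - 39 i \sqrt{21}$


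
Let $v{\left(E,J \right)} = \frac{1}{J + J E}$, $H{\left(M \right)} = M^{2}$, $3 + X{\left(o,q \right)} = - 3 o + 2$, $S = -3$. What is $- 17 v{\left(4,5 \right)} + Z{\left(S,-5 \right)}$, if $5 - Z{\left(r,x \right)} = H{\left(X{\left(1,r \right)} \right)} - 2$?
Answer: $- \frac{242}{25} \approx -9.68$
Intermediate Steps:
$X{\left(o,q \right)} = -1 - 3 o$ ($X{\left(o,q \right)} = -3 - \left(-2 + 3 o\right) = -1 - 3 o$)
$Z{\left(r,x \right)} = -9$ ($Z{\left(r,x \right)} = 5 - \left(\left(-1 - 3\right)^{2} - 2\right) = 5 - \left(\left(-4\right)^{2} - 2\right) = 5 - \left(16 - 2\right) = 5 - 14 = -9$)
$v{\left(E,J \right)} = \frac{1}{J + E J}$
$- 17 v{\left(4,5 \right)} + Z{\left(S,-5 \right)} = - 17 \frac{1}{5 \left(1 + 4\right)} - 9 = - 17 \frac{1}{5 \cdot 5} - 9 = - 17 \cdot \frac{1}{5} \cdot \frac{1}{5} - 9 = \left(-17\right) \frac{1}{25} - 9 = - \frac{17}{25} - 9 = - \frac{242}{25}$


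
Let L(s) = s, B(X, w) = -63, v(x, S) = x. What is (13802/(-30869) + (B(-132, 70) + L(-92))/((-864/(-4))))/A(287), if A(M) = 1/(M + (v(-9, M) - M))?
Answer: 7765927/740856 ≈ 10.482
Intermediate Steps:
A(M) = -⅑ (A(M) = 1/(M + (-9 - M)) = 1/(-9) = -⅑)
(13802/(-30869) + (B(-132, 70) + L(-92))/((-864/(-4))))/A(287) = (13802/(-30869) + (-63 - 92)/((-864/(-4))))/(-⅑) = (13802*(-1/30869) - 155/((-¼*(-864))))*(-9) = (-13802/30869 - 155/216)*(-9) = -7765927/6667704*(-9) = 7765927/740856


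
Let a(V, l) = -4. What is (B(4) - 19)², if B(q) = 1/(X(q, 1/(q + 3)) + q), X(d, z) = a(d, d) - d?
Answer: 5929/16 ≈ 370.56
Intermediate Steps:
X(d, z) = -4 - d
B(q) = -¼ (B(q) = 1/((-4 - q) + q) = 1/(-4) = -¼)
(B(4) - 19)² = (-¼ - 19)² = (-77/4)² = 5929/16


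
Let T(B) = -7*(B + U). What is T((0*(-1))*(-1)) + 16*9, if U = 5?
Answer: 109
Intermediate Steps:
T(B) = -35 - 7*B (T(B) = -7*(B + 5) = -7*(5 + B) = -35 - 7*B)
T((0*(-1))*(-1)) + 16*9 = (-35 - 7*0*(-1)*(-1)) + 16*9 = (-35 - 0*(-1)) + 144 = (-35 - 7*0) + 144 = (-35 + 0) + 144 = -35 + 144 = 109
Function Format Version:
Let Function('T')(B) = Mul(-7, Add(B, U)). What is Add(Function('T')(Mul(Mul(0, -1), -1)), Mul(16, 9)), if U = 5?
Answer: 109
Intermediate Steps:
Function('T')(B) = Add(-35, Mul(-7, B)) (Function('T')(B) = Mul(-7, Add(B, 5)) = Mul(-7, Add(5, B)) = Add(-35, Mul(-7, B)))
Add(Function('T')(Mul(Mul(0, -1), -1)), Mul(16, 9)) = Add(Add(-35, Mul(-7, Mul(Mul(0, -1), -1))), Mul(16, 9)) = Add(Add(-35, Mul(-7, Mul(0, -1))), 144) = Add(Add(-35, Mul(-7, 0)), 144) = Add(Add(-35, 0), 144) = Add(-35, 144) = 109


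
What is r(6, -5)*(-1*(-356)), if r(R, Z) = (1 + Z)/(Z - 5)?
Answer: 712/5 ≈ 142.40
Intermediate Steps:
r(R, Z) = (1 + Z)/(-5 + Z)
r(6, -5)*(-1*(-356)) = ((1 - 5)/(-5 - 5))*(-1*(-356)) = (-4/(-10))*356 = -⅒*(-4)*356 = (⅖)*356 = 712/5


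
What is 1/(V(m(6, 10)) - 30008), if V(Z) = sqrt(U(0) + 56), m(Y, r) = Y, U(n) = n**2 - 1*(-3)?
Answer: -30008/900480005 - sqrt(59)/900480005 ≈ -3.3333e-5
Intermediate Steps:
U(n) = 3 + n**2 (U(n) = n**2 + 3 = 3 + n**2)
V(Z) = sqrt(59) (V(Z) = sqrt((3 + 0**2) + 56) = sqrt((3 + 0) + 56) = sqrt(3 + 56) = sqrt(59))
1/(V(m(6, 10)) - 30008) = 1/(sqrt(59) - 30008) = 1/(-30008 + sqrt(59))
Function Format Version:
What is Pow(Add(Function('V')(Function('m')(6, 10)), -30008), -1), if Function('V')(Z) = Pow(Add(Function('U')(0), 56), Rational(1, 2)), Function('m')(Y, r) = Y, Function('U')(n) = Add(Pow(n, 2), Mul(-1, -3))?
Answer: Add(Rational(-30008, 900480005), Mul(Rational(-1, 900480005), Pow(59, Rational(1, 2)))) ≈ -3.3333e-5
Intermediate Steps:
Function('U')(n) = Add(3, Pow(n, 2)) (Function('U')(n) = Add(Pow(n, 2), 3) = Add(3, Pow(n, 2)))
Function('V')(Z) = Pow(59, Rational(1, 2)) (Function('V')(Z) = Pow(Add(Add(3, Pow(0, 2)), 56), Rational(1, 2)) = Pow(Add(Add(3, 0), 56), Rational(1, 2)) = Pow(Add(3, 56), Rational(1, 2)) = Pow(59, Rational(1, 2)))
Pow(Add(Function('V')(Function('m')(6, 10)), -30008), -1) = Pow(Add(Pow(59, Rational(1, 2)), -30008), -1) = Pow(Add(-30008, Pow(59, Rational(1, 2))), -1)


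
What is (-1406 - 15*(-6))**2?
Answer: 1731856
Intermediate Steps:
(-1406 - 15*(-6))**2 = (-1406 - 1*(-90))**2 = (-1406 + 90)**2 = (-1316)**2 = 1731856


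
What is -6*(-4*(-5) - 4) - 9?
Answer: -105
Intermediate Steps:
-6*(-4*(-5) - 4) - 9 = -6*(20 - 4) - 9 = -6*16 - 9 = -96 - 9 = -105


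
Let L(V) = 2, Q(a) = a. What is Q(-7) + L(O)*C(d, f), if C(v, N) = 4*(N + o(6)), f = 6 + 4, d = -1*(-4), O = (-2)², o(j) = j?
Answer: 121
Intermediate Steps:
O = 4
d = 4
f = 10
C(v, N) = 24 + 4*N (C(v, N) = 4*(N + 6) = 4*(6 + N) = 24 + 4*N)
Q(-7) + L(O)*C(d, f) = -7 + 2*(24 + 4*10) = -7 + 2*(24 + 40) = -7 + 2*64 = -7 + 128 = 121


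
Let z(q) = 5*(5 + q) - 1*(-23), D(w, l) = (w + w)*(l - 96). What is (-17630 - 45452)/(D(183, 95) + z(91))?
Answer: -63082/137 ≈ -460.45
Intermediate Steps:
D(w, l) = 2*w*(-96 + l) (D(w, l) = (2*w)*(-96 + l) = 2*w*(-96 + l))
z(q) = 48 + 5*q (z(q) = (25 + 5*q) + 23 = 48 + 5*q)
(-17630 - 45452)/(D(183, 95) + z(91)) = (-17630 - 45452)/(2*183*(-96 + 95) + (48 + 5*91)) = -63082/(2*183*(-1) + (48 + 455)) = -63082/(-366 + 503) = -63082/137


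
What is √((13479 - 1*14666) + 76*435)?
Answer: √31873 ≈ 178.53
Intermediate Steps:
√((13479 - 1*14666) + 76*435) = √((13479 - 14666) + 33060) = √(-1187 + 33060) = √31873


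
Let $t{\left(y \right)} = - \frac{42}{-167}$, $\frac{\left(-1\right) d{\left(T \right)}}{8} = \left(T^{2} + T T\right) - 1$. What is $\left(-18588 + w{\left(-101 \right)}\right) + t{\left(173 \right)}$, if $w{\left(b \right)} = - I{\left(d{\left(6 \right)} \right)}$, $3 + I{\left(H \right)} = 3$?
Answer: $- \frac{3104154}{167} \approx -18588.0$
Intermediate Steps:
$d{\left(T \right)} = 8 - 16 T^{2}$ ($d{\left(T \right)} = - 8 \left(\left(T^{2} + T T\right) - 1\right) = - 8 \left(\left(T^{2} + T^{2}\right) - 1\right) = - 8 \left(2 T^{2} - 1\right) = - 8 \left(-1 + 2 T^{2}\right) = 8 - 16 T^{2}$)
$I{\left(H \right)} = 0$ ($I{\left(H \right)} = -3 + 3 = 0$)
$t{\left(y \right)} = \frac{42}{167}$ ($t{\left(y \right)} = \left(-42\right) \left(- \frac{1}{167}\right) = \frac{42}{167}$)
$w{\left(b \right)} = 0$ ($w{\left(b \right)} = \left(-1\right) 0 = 0$)
$\left(-18588 + w{\left(-101 \right)}\right) + t{\left(173 \right)} = \left(-18588 + 0\right) + \frac{42}{167} = -18588 + \frac{42}{167} = - \frac{3104154}{167}$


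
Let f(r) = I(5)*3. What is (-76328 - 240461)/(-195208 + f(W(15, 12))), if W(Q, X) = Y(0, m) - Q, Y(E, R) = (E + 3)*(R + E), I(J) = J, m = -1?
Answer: 316789/195193 ≈ 1.6230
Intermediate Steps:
Y(E, R) = (3 + E)*(E + R)
W(Q, X) = -3 - Q (W(Q, X) = (0**2 + 3*0 + 3*(-1) + 0*(-1)) - Q = (0 + 0 - 3 + 0) - Q = -3 - Q)
f(r) = 15 (f(r) = 5*3 = 15)
(-76328 - 240461)/(-195208 + f(W(15, 12))) = (-76328 - 240461)/(-195208 + 15) = -316789/(-195193) = -316789*(-1/195193) = 316789/195193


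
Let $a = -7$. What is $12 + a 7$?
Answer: $-37$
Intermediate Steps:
$12 + a 7 = 12 - 49 = -37$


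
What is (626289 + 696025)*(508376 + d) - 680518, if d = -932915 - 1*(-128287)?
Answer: -391738847646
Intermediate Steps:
d = -804628 (d = -932915 + 128287 = -804628)
(626289 + 696025)*(508376 + d) - 680518 = (626289 + 696025)*(508376 - 804628) - 680518 = 1322314*(-296252) - 680518 = -391738167128 - 680518 = -391738847646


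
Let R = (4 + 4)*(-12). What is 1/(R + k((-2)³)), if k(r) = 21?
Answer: -1/75 ≈ -0.013333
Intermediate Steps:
R = -96 (R = 8*(-12) = -96)
1/(R + k((-2)³)) = 1/(-96 + 21) = 1/(-75) = -1/75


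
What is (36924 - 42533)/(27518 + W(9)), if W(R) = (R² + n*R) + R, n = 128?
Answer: -5609/28760 ≈ -0.19503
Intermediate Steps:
W(R) = R² + 129*R (W(R) = (R² + 128*R) + R = R² + 129*R)
(36924 - 42533)/(27518 + W(9)) = (36924 - 42533)/(27518 + 9*(129 + 9)) = -5609/(27518 + 9*138) = -5609/(27518 + 1242) = -5609/28760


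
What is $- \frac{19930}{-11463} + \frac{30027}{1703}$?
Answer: $\frac{378140291}{19521489} \approx 19.37$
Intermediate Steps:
$- \frac{19930}{-11463} + \frac{30027}{1703} = \left(-19930\right) \left(- \frac{1}{11463}\right) + 30027 \cdot \frac{1}{1703} = \frac{19930}{11463} + \frac{30027}{1703} = \frac{378140291}{19521489}$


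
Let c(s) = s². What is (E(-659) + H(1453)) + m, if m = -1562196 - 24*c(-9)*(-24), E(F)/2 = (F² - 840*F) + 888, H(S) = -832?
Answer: 461086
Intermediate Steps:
E(F) = 1776 - 1680*F + 2*F² (E(F) = 2*((F² - 840*F) + 888) = 2*(888 + F² - 840*F) = 1776 - 1680*F + 2*F²)
m = -1515540 (m = -1562196 - 24*(-9)²*(-24) = -1562196 - 24*81*(-24) = -1562196 - 1944*(-24) = -1562196 + 46656 = -1515540)
(E(-659) + H(1453)) + m = ((1776 - 1680*(-659) + 2*(-659)²) - 832) - 1515540 = ((1776 + 1107120 + 2*434281) - 832) - 1515540 = ((1776 + 1107120 + 868562) - 832) - 1515540 = (1977458 - 832) - 1515540 = 1976626 - 1515540 = 461086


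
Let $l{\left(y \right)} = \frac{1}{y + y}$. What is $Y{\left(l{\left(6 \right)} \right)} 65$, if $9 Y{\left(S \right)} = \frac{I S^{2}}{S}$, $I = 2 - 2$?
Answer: $0$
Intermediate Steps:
$I = 0$ ($I = 2 - 2 = 0$)
$l{\left(y \right)} = \frac{1}{2 y}$
$Y{\left(S \right)} = 0$ ($Y{\left(S \right)} = \frac{0 S^{2} \frac{1}{S}}{9} = \frac{0 \frac{1}{S}}{9} = \frac{1}{9} \cdot 0 = 0$)
$Y{\left(l{\left(6 \right)} \right)} 65 = 0 \cdot 65 = 0$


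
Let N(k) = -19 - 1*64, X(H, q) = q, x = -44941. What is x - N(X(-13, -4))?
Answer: -44858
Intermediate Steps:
N(k) = -83 (N(k) = -19 - 64 = -83)
x - N(X(-13, -4)) = -44941 - 1*(-83) = -44941 + 83 = -44858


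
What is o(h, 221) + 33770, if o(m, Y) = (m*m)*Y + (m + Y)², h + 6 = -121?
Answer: 3607115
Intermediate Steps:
h = -127 (h = -6 - 121 = -127)
o(m, Y) = (Y + m)² + Y*m² (o(m, Y) = m²*Y + (Y + m)² = Y*m² + (Y + m)² = (Y + m)² + Y*m²)
o(h, 221) + 33770 = ((221 - 127)² + 221*(-127)²) + 33770 = (94² + 221*16129) + 33770 = (8836 + 3564509) + 33770 = 3573345 + 33770 = 3607115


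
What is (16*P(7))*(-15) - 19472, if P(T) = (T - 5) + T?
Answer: -21632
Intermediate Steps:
P(T) = -5 + 2*T (P(T) = (-5 + T) + T = -5 + 2*T)
(16*P(7))*(-15) - 19472 = (16*(-5 + 2*7))*(-15) - 19472 = (16*(-5 + 14))*(-15) - 19472 = (16*9)*(-15) - 19472 = 144*(-15) - 19472 = -2160 - 19472 = -21632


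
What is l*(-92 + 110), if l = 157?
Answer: 2826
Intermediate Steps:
l*(-92 + 110) = 157*(-92 + 110) = 157*18 = 2826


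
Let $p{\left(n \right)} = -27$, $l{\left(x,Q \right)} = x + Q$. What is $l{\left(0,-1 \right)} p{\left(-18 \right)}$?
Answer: $27$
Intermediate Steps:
$l{\left(x,Q \right)} = Q + x$
$l{\left(0,-1 \right)} p{\left(-18 \right)} = \left(-1 + 0\right) \left(-27\right) = \left(-1\right) \left(-27\right) = 27$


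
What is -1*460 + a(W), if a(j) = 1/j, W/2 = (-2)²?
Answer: -3679/8 ≈ -459.88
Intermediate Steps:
W = 8 (W = 2*(-2)² = 2*4 = 8)
-1*460 + a(W) = -1*460 + 1/8 = -460 + ⅛ = -3679/8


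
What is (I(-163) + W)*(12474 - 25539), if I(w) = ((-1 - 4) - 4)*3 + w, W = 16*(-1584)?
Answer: 333601710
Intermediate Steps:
W = -25344
I(w) = -27 + w (I(w) = (-5 - 4)*3 + w = -9*3 + w = -27 + w)
(I(-163) + W)*(12474 - 25539) = ((-27 - 163) - 25344)*(12474 - 25539) = (-190 - 25344)*(-13065) = -25534*(-13065) = 333601710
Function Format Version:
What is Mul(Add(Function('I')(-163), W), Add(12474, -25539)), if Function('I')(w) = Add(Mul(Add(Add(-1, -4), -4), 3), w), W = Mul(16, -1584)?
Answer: 333601710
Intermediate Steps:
W = -25344
Function('I')(w) = Add(-27, w) (Function('I')(w) = Add(Mul(Add(-5, -4), 3), w) = Add(Mul(-9, 3), w) = Add(-27, w))
Mul(Add(Function('I')(-163), W), Add(12474, -25539)) = Mul(Add(Add(-27, -163), -25344), Add(12474, -25539)) = Mul(Add(-190, -25344), -13065) = Mul(-25534, -13065) = 333601710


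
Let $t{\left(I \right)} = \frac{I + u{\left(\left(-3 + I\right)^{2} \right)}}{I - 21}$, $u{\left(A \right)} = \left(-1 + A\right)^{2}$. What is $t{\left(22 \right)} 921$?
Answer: $119381862$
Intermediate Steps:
$t{\left(I \right)} = \frac{I + \left(-1 + \left(-3 + I\right)^{2}\right)^{2}}{-21 + I}$ ($t{\left(I \right)} = \frac{I + \left(-1 + \left(-3 + I\right)^{2}\right)^{2}}{I - 21} = \frac{I + \left(-1 + \left(-3 + I\right)^{2}\right)^{2}}{-21 + I}$)
$t{\left(22 \right)} 921 = \frac{22 + \left(-1 + \left(-3 + 22\right)^{2}\right)^{2}}{-21 + 22} \cdot 921 = \frac{22 + \left(-1 + 19^{2}\right)^{2}}{1} \cdot 921 = 1 \left(22 + \left(-1 + 361\right)^{2}\right) 921 = 1 \left(22 + 360^{2}\right) 921 = 1 \left(22 + 129600\right) 921 = 1 \cdot 129622 \cdot 921 = 129622 \cdot 921 = 119381862$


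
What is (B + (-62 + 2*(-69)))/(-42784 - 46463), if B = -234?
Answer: 434/89247 ≈ 0.0048629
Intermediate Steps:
(B + (-62 + 2*(-69)))/(-42784 - 46463) = (-234 + (-62 + 2*(-69)))/(-42784 - 46463) = (-234 + (-62 - 138))/(-89247) = (-234 - 200)*(-1/89247) = -434*(-1/89247) = 434/89247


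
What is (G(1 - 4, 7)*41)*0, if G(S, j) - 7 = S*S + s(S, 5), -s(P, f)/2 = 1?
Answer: 0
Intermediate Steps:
s(P, f) = -2 (s(P, f) = -2*1 = -2)
G(S, j) = 5 + S**2 (G(S, j) = 7 + (S*S - 2) = 7 + (S**2 - 2) = 7 + (-2 + S**2) = 5 + S**2)
(G(1 - 4, 7)*41)*0 = ((5 + (1 - 4)**2)*41)*0 = ((5 + (-3)**2)*41)*0 = ((5 + 9)*41)*0 = (14*41)*0 = 574*0 = 0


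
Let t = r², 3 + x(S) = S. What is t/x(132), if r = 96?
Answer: 3072/43 ≈ 71.442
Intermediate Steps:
x(S) = -3 + S
t = 9216 (t = 96² = 9216)
t/x(132) = 9216/(-3 + 132) = 9216/129 = 9216*(1/129) = 3072/43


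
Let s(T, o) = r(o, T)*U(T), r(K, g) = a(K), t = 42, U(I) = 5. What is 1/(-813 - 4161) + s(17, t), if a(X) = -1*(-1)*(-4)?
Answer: -99481/4974 ≈ -20.000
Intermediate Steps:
a(X) = -4 (a(X) = 1*(-4) = -4)
r(K, g) = -4
s(T, o) = -20 (s(T, o) = -4*5 = -20)
1/(-813 - 4161) + s(17, t) = 1/(-813 - 4161) - 20 = 1/(-4974) - 20 = -1/4974 - 20 = -99481/4974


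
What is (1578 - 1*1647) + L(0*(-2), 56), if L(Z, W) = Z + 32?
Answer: -37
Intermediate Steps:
L(Z, W) = 32 + Z
(1578 - 1*1647) + L(0*(-2), 56) = (1578 - 1*1647) + (32 + 0*(-2)) = (1578 - 1647) + (32 + 0) = -69 + 32 = -37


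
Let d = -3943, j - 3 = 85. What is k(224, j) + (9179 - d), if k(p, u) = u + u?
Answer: 13298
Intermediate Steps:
j = 88 (j = 3 + 85 = 88)
k(p, u) = 2*u
k(224, j) + (9179 - d) = 2*88 + (9179 - 1*(-3943)) = 176 + (9179 + 3943) = 176 + 13122 = 13298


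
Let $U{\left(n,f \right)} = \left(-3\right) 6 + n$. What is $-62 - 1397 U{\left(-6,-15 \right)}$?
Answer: $33466$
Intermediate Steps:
$U{\left(n,f \right)} = -18 + n$
$-62 - 1397 U{\left(-6,-15 \right)} = -62 - 1397 \left(-18 - 6\right) = -62 - -33528 = -62 + 33528 = 33466$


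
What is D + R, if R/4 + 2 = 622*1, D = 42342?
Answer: 44822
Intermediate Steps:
R = 2480 (R = -8 + 4*(622*1) = -8 + 4*622 = -8 + 2488 = 2480)
D + R = 42342 + 2480 = 44822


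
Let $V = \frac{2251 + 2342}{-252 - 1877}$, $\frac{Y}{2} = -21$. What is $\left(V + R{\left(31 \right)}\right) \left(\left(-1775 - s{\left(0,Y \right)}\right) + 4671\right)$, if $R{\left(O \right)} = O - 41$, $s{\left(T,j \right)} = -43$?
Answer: $- \frac{76070137}{2129} \approx -35730.0$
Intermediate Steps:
$Y = -42$ ($Y = 2 \left(-21\right) = -42$)
$R{\left(O \right)} = -41 + O$
$V = - \frac{4593}{2129}$ ($V = \frac{4593}{-2129} = 4593 \left(- \frac{1}{2129}\right) = - \frac{4593}{2129} \approx -2.1574$)
$\left(V + R{\left(31 \right)}\right) \left(\left(-1775 - s{\left(0,Y \right)}\right) + 4671\right) = \left(- \frac{4593}{2129} + \left(-41 + 31\right)\right) \left(\left(-1775 - -43\right) + 4671\right) = \left(- \frac{4593}{2129} - 10\right) \left(\left(-1775 + 43\right) + 4671\right) = - \frac{25883 \left(-1732 + 4671\right)}{2129} = \left(- \frac{25883}{2129}\right) 2939 = - \frac{76070137}{2129}$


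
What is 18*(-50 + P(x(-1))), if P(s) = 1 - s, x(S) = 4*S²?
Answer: -954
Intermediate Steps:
18*(-50 + P(x(-1))) = 18*(-50 + (1 - 4*(-1)²)) = 18*(-50 + (1 - 4)) = 18*(-50 - 3) = 18*(-53) = -954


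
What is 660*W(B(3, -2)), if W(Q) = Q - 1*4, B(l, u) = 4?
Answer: 0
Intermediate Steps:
W(Q) = -4 + Q (W(Q) = Q - 4 = -4 + Q)
660*W(B(3, -2)) = 660*(-4 + 4) = 660*0 = 0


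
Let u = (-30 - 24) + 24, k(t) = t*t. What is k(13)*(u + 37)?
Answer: 1183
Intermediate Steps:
k(t) = t²
u = -30 (u = -54 + 24 = -30)
k(13)*(u + 37) = 13²*(-30 + 37) = 169*7 = 1183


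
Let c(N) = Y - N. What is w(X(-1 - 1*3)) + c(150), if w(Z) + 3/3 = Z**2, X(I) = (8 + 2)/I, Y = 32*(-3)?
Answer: -963/4 ≈ -240.75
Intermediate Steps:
Y = -96
c(N) = -96 - N
X(I) = 10/I
w(Z) = -1 + Z**2
w(X(-1 - 1*3)) + c(150) = (-1 + (10/(-1 - 1*3))**2) + (-96 - 1*150) = (-1 + (10/(-1 - 3))**2) + (-96 - 150) = (-1 + (10/(-4))**2) - 246 = (-1 + (10*(-1/4))**2) - 246 = (-1 + (-5/2)**2) - 246 = (-1 + 25/4) - 246 = 21/4 - 246 = -963/4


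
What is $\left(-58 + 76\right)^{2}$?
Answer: $324$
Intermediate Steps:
$\left(-58 + 76\right)^{2} = 18^{2} = 324$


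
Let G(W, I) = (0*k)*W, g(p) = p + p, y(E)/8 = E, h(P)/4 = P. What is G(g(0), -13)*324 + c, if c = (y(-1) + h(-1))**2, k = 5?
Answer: 144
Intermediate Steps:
h(P) = 4*P
y(E) = 8*E
g(p) = 2*p
c = 144 (c = (8*(-1) + 4*(-1))**2 = (-8 - 4)**2 = (-12)**2 = 144)
G(W, I) = 0 (G(W, I) = (0*5)*W = 0*W = 0)
G(g(0), -13)*324 + c = 0*324 + 144 = 0 + 144 = 144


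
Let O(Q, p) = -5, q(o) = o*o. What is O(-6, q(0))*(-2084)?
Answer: 10420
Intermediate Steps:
q(o) = o²
O(-6, q(0))*(-2084) = -5*(-2084) = 10420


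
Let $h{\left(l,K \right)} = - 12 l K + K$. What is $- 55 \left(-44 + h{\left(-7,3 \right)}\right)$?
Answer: $-11605$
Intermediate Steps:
$h{\left(l,K \right)} = K - 12 K l$ ($h{\left(l,K \right)} = - 12 K l + K = K - 12 K l$)
$- 55 \left(-44 + h{\left(-7,3 \right)}\right) = - 55 \left(-44 + 3 \left(1 - -84\right)\right) = - 55 \left(-44 + 3 \left(1 + 84\right)\right) = - 55 \left(-44 + 3 \cdot 85\right) = - 55 \left(-44 + 255\right) = \left(-55\right) 211 = -11605$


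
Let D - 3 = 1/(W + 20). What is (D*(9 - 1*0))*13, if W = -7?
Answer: 360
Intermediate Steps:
D = 40/13 (D = 3 + 1/(-7 + 20) = 3 + 1/13 = 40/13 ≈ 3.0769)
(D*(9 - 1*0))*13 = (40*(9 - 1*0)/13)*13 = (40*(9 + 0)/13)*13 = ((40/13)*9)*13 = (360/13)*13 = 360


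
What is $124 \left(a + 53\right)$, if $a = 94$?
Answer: $18228$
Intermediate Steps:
$124 \left(a + 53\right) = 124 \left(94 + 53\right) = 124 \cdot 147 = 18228$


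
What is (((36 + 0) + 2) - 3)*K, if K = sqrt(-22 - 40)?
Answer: 35*I*sqrt(62) ≈ 275.59*I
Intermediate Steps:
K = I*sqrt(62) (K = sqrt(-62) = I*sqrt(62) ≈ 7.874*I)
(((36 + 0) + 2) - 3)*K = (((36 + 0) + 2) - 3)*(I*sqrt(62)) = ((36 + 2) - 3)*(I*sqrt(62)) = (38 - 3)*(I*sqrt(62)) = 35*(I*sqrt(62)) = 35*I*sqrt(62)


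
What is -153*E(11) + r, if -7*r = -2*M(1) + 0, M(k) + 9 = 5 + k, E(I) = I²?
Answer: -129597/7 ≈ -18514.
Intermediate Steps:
M(k) = -4 + k (M(k) = -9 + (5 + k) = -4 + k)
r = -6/7 (r = -(-2*(-4 + 1) + 0)/7 = -(-2*(-3) + 0)/7 = -(6 + 0)/7 = -⅐*6 = -6/7 ≈ -0.85714)
-153*E(11) + r = -153*11² - 6/7 = -153*121 - 6/7 = -18513 - 6/7 = -129597/7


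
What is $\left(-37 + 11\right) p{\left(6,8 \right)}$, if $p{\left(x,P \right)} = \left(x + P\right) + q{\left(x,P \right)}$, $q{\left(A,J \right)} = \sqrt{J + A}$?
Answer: $-364 - 26 \sqrt{14} \approx -461.28$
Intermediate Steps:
$q{\left(A,J \right)} = \sqrt{A + J}$
$p{\left(x,P \right)} = P + x + \sqrt{P + x}$ ($p{\left(x,P \right)} = \left(x + P\right) + \sqrt{x + P} = \left(P + x\right) + \sqrt{P + x} = P + x + \sqrt{P + x}$)
$\left(-37 + 11\right) p{\left(6,8 \right)} = \left(-37 + 11\right) \left(8 + 6 + \sqrt{8 + 6}\right) = - 26 \left(8 + 6 + \sqrt{14}\right) = - 26 \left(14 + \sqrt{14}\right) = -364 - 26 \sqrt{14}$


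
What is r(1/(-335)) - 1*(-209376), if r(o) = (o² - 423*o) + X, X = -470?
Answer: 23444617556/112225 ≈ 2.0891e+5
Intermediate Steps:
r(o) = -470 + o² - 423*o (r(o) = (o² - 423*o) - 470 = -470 + o² - 423*o)
r(1/(-335)) - 1*(-209376) = (-470 + (1/(-335))² - 423/(-335)) - 1*(-209376) = (-470 + (-1/335)² - 423*(-1/335)) + 209376 = (-470 + 1/112225 + 423/335) + 209376 = -52604044/112225 + 209376 = 23444617556/112225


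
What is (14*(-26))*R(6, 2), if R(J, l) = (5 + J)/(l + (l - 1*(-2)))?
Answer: -2002/3 ≈ -667.33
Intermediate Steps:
R(J, l) = (5 + J)/(2 + 2*l) (R(J, l) = (5 + J)/(l + (l + 2)) = (5 + J)/(l + (2 + l)) = (5 + J)/(2 + 2*l))
(14*(-26))*R(6, 2) = (14*(-26))*((5 + 6)/(2*(1 + 2))) = -182*11/3 = -364*11/6 = -2002/3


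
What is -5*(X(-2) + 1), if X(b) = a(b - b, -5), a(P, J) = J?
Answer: 20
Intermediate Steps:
X(b) = -5
-5*(X(-2) + 1) = -5*(-5 + 1) = -5*(-4) = 20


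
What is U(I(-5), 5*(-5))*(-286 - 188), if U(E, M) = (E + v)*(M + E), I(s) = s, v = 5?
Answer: 0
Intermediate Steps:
U(E, M) = (5 + E)*(E + M) (U(E, M) = (E + 5)*(M + E) = (5 + E)*(E + M))
U(I(-5), 5*(-5))*(-286 - 188) = ((-5)**2 + 5*(-5) + 5*(5*(-5)) - 25*(-5))*(-286 - 188) = (25 - 25 + 5*(-25) - 5*(-25))*(-474) = (25 - 25 - 125 + 125)*(-474) = 0*(-474) = 0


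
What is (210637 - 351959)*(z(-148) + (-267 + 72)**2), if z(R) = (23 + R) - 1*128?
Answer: -5338014584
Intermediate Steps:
z(R) = -105 + R (z(R) = (23 + R) - 128 = -105 + R)
(210637 - 351959)*(z(-148) + (-267 + 72)**2) = (210637 - 351959)*((-105 - 148) + (-267 + 72)**2) = -141322*(-253 + (-195)**2) = -141322*(-253 + 38025) = -141322*37772 = -5338014584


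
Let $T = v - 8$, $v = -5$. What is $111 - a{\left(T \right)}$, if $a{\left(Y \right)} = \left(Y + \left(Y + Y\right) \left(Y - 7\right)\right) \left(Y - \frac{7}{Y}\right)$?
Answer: $6429$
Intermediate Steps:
$T = -13$ ($T = -5 - 8 = -13$)
$a{\left(Y \right)} = \left(Y - \frac{7}{Y}\right) \left(Y + 2 Y \left(-7 + Y\right)\right)$ ($a{\left(Y \right)} = \left(Y + 2 Y \left(-7 + Y\right)\right) \left(Y - \frac{7}{Y}\right) = \left(Y - \frac{7}{Y}\right) \left(Y + 2 Y \left(-7 + Y\right)\right)$)
$111 - a{\left(T \right)} = 111 - \left(91 - -182 - 13 \left(-13\right)^{2} + 2 \left(-13\right)^{3}\right) = 111 - \left(91 + 182 - 2197 + 2 \left(-2197\right)\right) = 111 - \left(91 + 182 - 2197 - 4394\right) = 111 - -6318 = 111 + 6318 = 6429$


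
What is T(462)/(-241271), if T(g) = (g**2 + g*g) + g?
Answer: -427350/241271 ≈ -1.7712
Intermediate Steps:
T(g) = g + 2*g**2 (T(g) = (g**2 + g**2) + g = 2*g**2 + g = g + 2*g**2)
T(462)/(-241271) = (462*(1 + 2*462))/(-241271) = (462*(1 + 924))*(-1/241271) = (462*925)*(-1/241271) = 427350*(-1/241271) = -427350/241271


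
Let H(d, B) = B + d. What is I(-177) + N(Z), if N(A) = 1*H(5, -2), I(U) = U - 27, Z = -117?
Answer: -201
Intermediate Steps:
I(U) = -27 + U
N(A) = 3 (N(A) = 1*(-2 + 5) = 1*3 = 3)
I(-177) + N(Z) = (-27 - 177) + 3 = -204 + 3 = -201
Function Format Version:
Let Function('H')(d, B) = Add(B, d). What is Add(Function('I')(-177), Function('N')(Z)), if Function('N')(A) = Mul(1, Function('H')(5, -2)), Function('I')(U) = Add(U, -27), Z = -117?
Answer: -201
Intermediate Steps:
Function('I')(U) = Add(-27, U)
Function('N')(A) = 3 (Function('N')(A) = Mul(1, Add(-2, 5)) = Mul(1, 3) = 3)
Add(Function('I')(-177), Function('N')(Z)) = Add(Add(-27, -177), 3) = Add(-204, 3) = -201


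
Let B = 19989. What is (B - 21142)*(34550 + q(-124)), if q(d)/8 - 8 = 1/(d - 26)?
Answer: -2993241038/75 ≈ -3.9910e+7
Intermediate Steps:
q(d) = 64 + 8/(-26 + d) (q(d) = 64 + 8/(d - 26) = 64 + 8/(-26 + d))
(B - 21142)*(34550 + q(-124)) = (19989 - 21142)*(34550 + 8*(-207 + 8*(-124))/(-26 - 124)) = -1153*(34550 + 8*(-207 - 992)/(-150)) = -1153*(34550 + 8*(-1/150)*(-1199)) = -1153*(34550 + 4796/75) = -1153*2596046/75 = -2993241038/75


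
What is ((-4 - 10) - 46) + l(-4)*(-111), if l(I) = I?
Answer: 384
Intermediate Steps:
((-4 - 10) - 46) + l(-4)*(-111) = ((-4 - 10) - 46) - 4*(-111) = (-14 - 46) + 444 = -60 + 444 = 384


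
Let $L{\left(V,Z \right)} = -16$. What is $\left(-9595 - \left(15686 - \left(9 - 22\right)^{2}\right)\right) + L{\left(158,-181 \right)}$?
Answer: $-25128$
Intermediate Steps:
$\left(-9595 - \left(15686 - \left(9 - 22\right)^{2}\right)\right) + L{\left(158,-181 \right)} = \left(-9595 - \left(15686 - \left(9 - 22\right)^{2}\right)\right) - 16 = \left(-9595 - 15517\right) - 16 = -25112 - 16 = -25128$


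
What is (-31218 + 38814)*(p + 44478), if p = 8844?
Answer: 405033912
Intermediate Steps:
(-31218 + 38814)*(p + 44478) = (-31218 + 38814)*(8844 + 44478) = 7596*53322 = 405033912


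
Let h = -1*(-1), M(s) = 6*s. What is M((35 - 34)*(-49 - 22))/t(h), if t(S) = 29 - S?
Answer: -213/14 ≈ -15.214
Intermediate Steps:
h = 1
M((35 - 34)*(-49 - 22))/t(h) = (6*((35 - 34)*(-49 - 22)))/(29 - 1*1) = (6*(1*(-71)))/(29 - 1) = (6*(-71))/28 = -426*1/28 = -213/14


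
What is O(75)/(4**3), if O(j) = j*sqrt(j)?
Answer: 375*sqrt(3)/64 ≈ 10.149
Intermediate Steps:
O(j) = j**(3/2)
O(75)/(4**3) = 75**(3/2)/(4**3) = (375*sqrt(3))/64 = (375*sqrt(3))*(1/64) = 375*sqrt(3)/64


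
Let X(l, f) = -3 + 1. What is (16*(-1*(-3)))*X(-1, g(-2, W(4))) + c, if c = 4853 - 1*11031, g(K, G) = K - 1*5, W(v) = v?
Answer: -6274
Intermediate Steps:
g(K, G) = -5 + K (g(K, G) = K - 5 = -5 + K)
X(l, f) = -2
c = -6178 (c = 4853 - 11031 = -6178)
(16*(-1*(-3)))*X(-1, g(-2, W(4))) + c = (16*(-1*(-3)))*(-2) - 6178 = (16*3)*(-2) - 6178 = 48*(-2) - 6178 = -96 - 6178 = -6274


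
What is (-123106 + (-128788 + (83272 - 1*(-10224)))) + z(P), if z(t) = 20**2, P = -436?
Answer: -157998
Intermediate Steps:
z(t) = 400
(-123106 + (-128788 + (83272 - 1*(-10224)))) + z(P) = (-123106 + (-128788 + (83272 - 1*(-10224)))) + 400 = (-123106 + (-128788 + (83272 + 10224))) + 400 = (-123106 + (-128788 + 93496)) + 400 = (-123106 - 35292) + 400 = -158398 + 400 = -157998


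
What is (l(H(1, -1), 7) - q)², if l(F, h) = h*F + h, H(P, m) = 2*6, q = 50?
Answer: 1681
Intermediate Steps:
H(P, m) = 12
l(F, h) = h + F*h (l(F, h) = F*h + h = h + F*h)
(l(H(1, -1), 7) - q)² = (7*(1 + 12) - 1*50)² = (7*13 - 50)² = (91 - 50)² = 41² = 1681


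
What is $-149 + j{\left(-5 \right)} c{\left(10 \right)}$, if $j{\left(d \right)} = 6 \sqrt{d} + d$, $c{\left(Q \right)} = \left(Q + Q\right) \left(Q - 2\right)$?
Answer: $-949 + 960 i \sqrt{5} \approx -949.0 + 2146.6 i$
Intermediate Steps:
$c{\left(Q \right)} = 2 Q \left(-2 + Q\right)$
$j{\left(d \right)} = d + 6 \sqrt{d}$
$-149 + j{\left(-5 \right)} c{\left(10 \right)} = -149 + \left(-5 + 6 \sqrt{-5}\right) 2 \cdot 10 \left(-2 + 10\right) = -149 + \left(-5 + 6 i \sqrt{5}\right) 2 \cdot 10 \cdot 8 = -149 + \left(-5 + 6 i \sqrt{5}\right) 160 = -149 - \left(800 - 960 i \sqrt{5}\right) = -949 + 960 i \sqrt{5}$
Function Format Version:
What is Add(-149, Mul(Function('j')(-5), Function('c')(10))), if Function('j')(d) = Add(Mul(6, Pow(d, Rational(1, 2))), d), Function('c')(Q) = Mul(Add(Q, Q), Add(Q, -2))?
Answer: Add(-949, Mul(960, I, Pow(5, Rational(1, 2)))) ≈ Add(-949.00, Mul(2146.6, I))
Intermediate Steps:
Function('c')(Q) = Mul(2, Q, Add(-2, Q)) (Function('c')(Q) = Mul(Mul(2, Q), Add(-2, Q)) = Mul(2, Q, Add(-2, Q)))
Function('j')(d) = Add(d, Mul(6, Pow(d, Rational(1, 2))))
Add(-149, Mul(Function('j')(-5), Function('c')(10))) = Add(-149, Mul(Add(-5, Mul(6, Pow(-5, Rational(1, 2)))), Mul(2, 10, Add(-2, 10)))) = Add(-149, Mul(Add(-5, Mul(6, Mul(I, Pow(5, Rational(1, 2))))), Mul(2, 10, 8))) = Add(-149, Mul(Add(-5, Mul(6, I, Pow(5, Rational(1, 2)))), 160)) = Add(-149, Add(-800, Mul(960, I, Pow(5, Rational(1, 2))))) = Add(-949, Mul(960, I, Pow(5, Rational(1, 2))))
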